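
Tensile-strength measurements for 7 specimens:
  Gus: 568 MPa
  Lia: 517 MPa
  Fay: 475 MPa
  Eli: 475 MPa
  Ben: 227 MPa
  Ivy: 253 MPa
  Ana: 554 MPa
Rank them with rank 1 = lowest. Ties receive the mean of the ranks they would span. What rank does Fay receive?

3.5

Sorted (ascending): 227, 253, 475, 475, 517, 554, 568
The 2 values of 475 occupy positions 3–4 → average rank (3+4)/2 = 3.5.
Fay has value 475 MPa → rank 3.5.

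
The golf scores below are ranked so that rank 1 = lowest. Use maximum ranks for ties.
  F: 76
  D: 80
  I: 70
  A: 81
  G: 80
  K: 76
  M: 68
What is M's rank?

Sorted (ascending): 68, 70, 76, 76, 80, 80, 81
The 2 values of 76 occupy positions 3–4 → each gets rank 4.
The 2 values of 80 occupy positions 5–6 → each gets rank 6.
M has value 68 → rank 1.

1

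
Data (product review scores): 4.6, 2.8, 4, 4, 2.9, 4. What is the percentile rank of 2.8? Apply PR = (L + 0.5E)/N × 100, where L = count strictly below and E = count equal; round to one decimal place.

N = 6.
Strictly below 2.8: 0. Equal to 2.8: 1.
PR = (0 + 0.5·1)/6 × 100 = 8.3

8.3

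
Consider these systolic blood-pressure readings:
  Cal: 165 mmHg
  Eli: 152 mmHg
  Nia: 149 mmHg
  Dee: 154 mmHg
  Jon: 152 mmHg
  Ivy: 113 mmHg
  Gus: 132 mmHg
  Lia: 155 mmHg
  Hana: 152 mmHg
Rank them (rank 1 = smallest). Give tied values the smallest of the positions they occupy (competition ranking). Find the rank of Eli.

4

Sorted (ascending): 113, 132, 149, 152, 152, 152, 154, 155, 165
The 3 values of 152 occupy positions 4–6 → each gets rank 4.
Eli has value 152 mmHg → rank 4.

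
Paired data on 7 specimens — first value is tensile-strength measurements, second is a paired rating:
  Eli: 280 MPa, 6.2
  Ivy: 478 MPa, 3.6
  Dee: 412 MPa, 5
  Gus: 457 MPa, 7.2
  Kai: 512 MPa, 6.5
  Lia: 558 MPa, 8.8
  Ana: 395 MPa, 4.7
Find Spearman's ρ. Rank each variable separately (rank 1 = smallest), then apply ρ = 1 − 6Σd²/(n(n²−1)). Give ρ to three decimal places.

Ranks of variable 1: 1, 5, 3, 4, 6, 7, 2
Ranks of variable 2: 4, 1, 3, 6, 5, 7, 2
d = r₁ − r₂: -3, 4, 0, -2, 1, 0, 0
d²: 9, 16, 0, 4, 1, 0, 0; Σd² = 30
ρ = 1 − 6·30/(7·48) = 1 − 180/336 = 0.464

0.464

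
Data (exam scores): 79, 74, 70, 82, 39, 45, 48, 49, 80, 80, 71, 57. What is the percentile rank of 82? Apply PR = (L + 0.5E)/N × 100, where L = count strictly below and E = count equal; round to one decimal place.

95.8

N = 12.
Strictly below 82: 11. Equal to 82: 1.
PR = (11 + 0.5·1)/12 × 100 = 95.8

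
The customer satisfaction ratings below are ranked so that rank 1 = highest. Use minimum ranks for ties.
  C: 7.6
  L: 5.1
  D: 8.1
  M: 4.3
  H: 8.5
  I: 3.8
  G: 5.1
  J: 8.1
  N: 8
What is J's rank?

Sorted (descending): 8.5, 8.1, 8.1, 8, 7.6, 5.1, 5.1, 4.3, 3.8
The 2 values of 8.1 occupy positions 2–3 → each gets rank 2.
The 2 values of 5.1 occupy positions 6–7 → each gets rank 6.
J has value 8.1 → rank 2.

2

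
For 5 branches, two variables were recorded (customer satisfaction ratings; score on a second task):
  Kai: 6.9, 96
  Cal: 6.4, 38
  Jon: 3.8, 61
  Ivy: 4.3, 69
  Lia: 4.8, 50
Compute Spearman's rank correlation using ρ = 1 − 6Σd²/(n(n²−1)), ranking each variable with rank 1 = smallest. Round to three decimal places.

Ranks of variable 1: 5, 4, 1, 2, 3
Ranks of variable 2: 5, 1, 3, 4, 2
d = r₁ − r₂: 0, 3, -2, -2, 1
d²: 0, 9, 4, 4, 1; Σd² = 18
ρ = 1 − 6·18/(5·24) = 1 − 108/120 = 0.100

0.100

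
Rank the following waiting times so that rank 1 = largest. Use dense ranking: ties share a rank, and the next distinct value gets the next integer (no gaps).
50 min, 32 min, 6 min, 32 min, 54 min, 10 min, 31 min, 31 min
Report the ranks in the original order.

Sorted (descending): 54, 50, 32, 32, 31, 31, 10, 6
The 2 values of 32 share dense rank 3.
The 2 values of 31 share dense rank 4.
Remaining distinct values take the next consecutive integers.

2, 3, 6, 3, 1, 5, 4, 4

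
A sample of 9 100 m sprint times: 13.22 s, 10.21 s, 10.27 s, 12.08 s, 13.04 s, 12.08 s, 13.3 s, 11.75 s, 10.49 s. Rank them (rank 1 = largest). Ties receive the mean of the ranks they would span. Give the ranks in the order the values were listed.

Sorted (descending): 13.3, 13.22, 13.04, 12.08, 12.08, 11.75, 10.49, 10.27, 10.21
The 2 values of 12.08 occupy positions 4–5 → average rank (4+5)/2 = 4.5.

2, 9, 8, 4.5, 3, 4.5, 1, 6, 7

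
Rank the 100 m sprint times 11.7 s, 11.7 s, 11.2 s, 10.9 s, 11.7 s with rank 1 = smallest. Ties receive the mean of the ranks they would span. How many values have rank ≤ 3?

2

Sorted (ascending): 10.9, 11.2, 11.7, 11.7, 11.7
The 3 values of 11.7 occupy positions 3–5 → average rank 4.
Ranks ≤ 3: {1, 2} → 2 values.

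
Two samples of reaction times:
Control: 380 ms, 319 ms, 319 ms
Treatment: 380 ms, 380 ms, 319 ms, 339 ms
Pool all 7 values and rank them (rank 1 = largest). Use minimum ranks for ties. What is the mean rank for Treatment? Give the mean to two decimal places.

Sorted (descending): 380, 380, 380, 339, 319, 319, 319
The 3 values of 380 occupy positions 1–3 → each gets rank 1.
The 3 values of 319 occupy positions 5–7 → each gets rank 5.
Treatment values → pooled ranks: 380→1, 380→1, 319→5, 339→4
Mean rank = (1 + 1 + 5 + 4) / 4 = 2.75

2.75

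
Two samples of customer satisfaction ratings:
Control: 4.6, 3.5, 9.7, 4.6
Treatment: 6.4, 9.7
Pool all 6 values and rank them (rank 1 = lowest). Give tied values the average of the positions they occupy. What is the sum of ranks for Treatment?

9.5

Sorted (ascending): 3.5, 4.6, 4.6, 6.4, 9.7, 9.7
The 2 values of 4.6 occupy positions 2–3 → average rank (2+3)/2 = 2.5.
The 2 values of 9.7 occupy positions 5–6 → average rank (5+6)/2 = 5.5.
Treatment values → pooled ranks: 6.4→4, 9.7→5.5
Rank sum = 4 + 5.5 = 9.5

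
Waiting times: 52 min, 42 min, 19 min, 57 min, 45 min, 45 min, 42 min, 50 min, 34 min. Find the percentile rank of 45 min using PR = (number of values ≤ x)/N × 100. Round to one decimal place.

66.7

N = 9.
Strictly below 45: 4. Equal to 45: 2.
PR = 6/9 × 100 = 66.7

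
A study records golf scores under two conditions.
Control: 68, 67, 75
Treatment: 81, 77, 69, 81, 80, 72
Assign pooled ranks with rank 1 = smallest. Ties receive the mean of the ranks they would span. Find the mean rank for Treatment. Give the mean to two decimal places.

Sorted (ascending): 67, 68, 69, 72, 75, 77, 80, 81, 81
The 2 values of 81 occupy positions 8–9 → average rank (8+9)/2 = 8.5.
Treatment values → pooled ranks: 81→8.5, 77→6, 69→3, 81→8.5, 80→7, 72→4
Mean rank = (8.5 + 6 + 3 + 8.5 + 7 + 4) / 6 = 6.17

6.17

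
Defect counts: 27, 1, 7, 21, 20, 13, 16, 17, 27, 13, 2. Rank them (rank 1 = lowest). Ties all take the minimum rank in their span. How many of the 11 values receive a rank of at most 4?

5

Sorted (ascending): 1, 2, 7, 13, 13, 16, 17, 20, 21, 27, 27
The 2 values of 13 occupy positions 4–5 → each gets rank 4.
The 2 values of 27 occupy positions 10–11 → each gets rank 10.
Ranks ≤ 4: {1, 2, 3, 4, 4} → 5 values.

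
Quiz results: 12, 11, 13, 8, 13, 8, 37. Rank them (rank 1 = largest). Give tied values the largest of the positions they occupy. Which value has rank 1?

37

Sorted (descending): 37, 13, 13, 12, 11, 8, 8
The 2 values of 13 occupy positions 2–3 → each gets rank 3.
The 2 values of 8 occupy positions 6–7 → each gets rank 7.
Rank 1 → value 37.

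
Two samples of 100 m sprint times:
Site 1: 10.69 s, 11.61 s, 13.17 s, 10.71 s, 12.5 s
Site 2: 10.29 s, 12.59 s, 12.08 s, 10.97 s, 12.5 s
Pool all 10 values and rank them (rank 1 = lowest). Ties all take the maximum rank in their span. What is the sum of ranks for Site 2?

Sorted (ascending): 10.29, 10.69, 10.71, 10.97, 11.61, 12.08, 12.5, 12.5, 12.59, 13.17
The 2 values of 12.5 occupy positions 7–8 → each gets rank 8.
Site 2 values → pooled ranks: 10.29→1, 12.59→9, 12.08→6, 10.97→4, 12.5→8
Rank sum = 1 + 9 + 6 + 4 + 8 = 28

28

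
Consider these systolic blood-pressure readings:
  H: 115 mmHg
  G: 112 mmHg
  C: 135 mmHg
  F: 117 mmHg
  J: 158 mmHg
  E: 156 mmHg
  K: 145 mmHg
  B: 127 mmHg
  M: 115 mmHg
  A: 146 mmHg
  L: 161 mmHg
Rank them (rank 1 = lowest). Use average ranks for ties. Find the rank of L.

11

Sorted (ascending): 112, 115, 115, 117, 127, 135, 145, 146, 156, 158, 161
The 2 values of 115 occupy positions 2–3 → average rank (2+3)/2 = 2.5.
L has value 161 mmHg → rank 11.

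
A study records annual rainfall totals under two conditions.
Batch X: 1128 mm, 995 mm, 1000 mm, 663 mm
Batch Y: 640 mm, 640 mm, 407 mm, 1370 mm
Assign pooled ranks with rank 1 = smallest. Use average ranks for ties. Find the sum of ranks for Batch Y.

14

Sorted (ascending): 407, 640, 640, 663, 995, 1000, 1128, 1370
The 2 values of 640 occupy positions 2–3 → average rank (2+3)/2 = 2.5.
Batch Y values → pooled ranks: 640→2.5, 640→2.5, 407→1, 1370→8
Rank sum = 2.5 + 2.5 + 1 + 8 = 14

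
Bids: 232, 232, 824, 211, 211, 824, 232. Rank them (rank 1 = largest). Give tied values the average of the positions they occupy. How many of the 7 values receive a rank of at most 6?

5

Sorted (descending): 824, 824, 232, 232, 232, 211, 211
The 2 values of 824 occupy positions 1–2 → average rank (1+2)/2 = 1.5.
The 3 values of 232 occupy positions 3–5 → average rank 4.
The 2 values of 211 occupy positions 6–7 → average rank (6+7)/2 = 6.5.
Ranks ≤ 6: {1.5, 1.5, 4, 4, 4} → 5 values.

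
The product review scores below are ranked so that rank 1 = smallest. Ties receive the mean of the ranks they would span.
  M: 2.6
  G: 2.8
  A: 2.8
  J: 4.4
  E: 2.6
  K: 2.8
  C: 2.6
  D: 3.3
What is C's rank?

2

Sorted (ascending): 2.6, 2.6, 2.6, 2.8, 2.8, 2.8, 3.3, 4.4
The 3 values of 2.6 occupy positions 1–3 → average rank 2.
The 3 values of 2.8 occupy positions 4–6 → average rank 5.
C has value 2.6 → rank 2.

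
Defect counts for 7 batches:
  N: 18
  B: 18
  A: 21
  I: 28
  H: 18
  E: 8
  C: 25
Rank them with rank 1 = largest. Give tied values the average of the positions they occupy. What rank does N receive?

5

Sorted (descending): 28, 25, 21, 18, 18, 18, 8
The 3 values of 18 occupy positions 4–6 → average rank 5.
N has value 18 → rank 5.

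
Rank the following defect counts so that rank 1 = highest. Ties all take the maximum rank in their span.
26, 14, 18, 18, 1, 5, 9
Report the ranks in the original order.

Sorted (descending): 26, 18, 18, 14, 9, 5, 1
The 2 values of 18 occupy positions 2–3 → each gets rank 3.

1, 4, 3, 3, 7, 6, 5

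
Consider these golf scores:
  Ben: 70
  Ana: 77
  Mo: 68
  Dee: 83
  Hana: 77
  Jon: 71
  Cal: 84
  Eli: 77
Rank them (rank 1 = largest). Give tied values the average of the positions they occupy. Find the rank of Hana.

4

Sorted (descending): 84, 83, 77, 77, 77, 71, 70, 68
The 3 values of 77 occupy positions 3–5 → average rank 4.
Hana has value 77 → rank 4.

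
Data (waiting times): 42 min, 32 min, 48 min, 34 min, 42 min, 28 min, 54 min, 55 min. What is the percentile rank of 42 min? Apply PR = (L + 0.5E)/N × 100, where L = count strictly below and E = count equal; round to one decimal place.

N = 8.
Strictly below 42: 3. Equal to 42: 2.
PR = (3 + 0.5·2)/8 × 100 = 50.0

50.0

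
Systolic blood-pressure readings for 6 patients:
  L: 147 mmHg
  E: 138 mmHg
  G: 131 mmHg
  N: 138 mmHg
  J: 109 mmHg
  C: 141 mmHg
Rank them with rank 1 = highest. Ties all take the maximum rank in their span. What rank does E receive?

4

Sorted (descending): 147, 141, 138, 138, 131, 109
The 2 values of 138 occupy positions 3–4 → each gets rank 4.
E has value 138 mmHg → rank 4.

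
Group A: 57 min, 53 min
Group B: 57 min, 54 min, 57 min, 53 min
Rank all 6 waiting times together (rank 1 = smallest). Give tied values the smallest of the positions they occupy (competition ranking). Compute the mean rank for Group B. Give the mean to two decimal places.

Sorted (ascending): 53, 53, 54, 57, 57, 57
The 2 values of 53 occupy positions 1–2 → each gets rank 1.
The 3 values of 57 occupy positions 4–6 → each gets rank 4.
Group B values → pooled ranks: 57→4, 54→3, 57→4, 53→1
Mean rank = (4 + 3 + 4 + 1) / 4 = 3.00

3.00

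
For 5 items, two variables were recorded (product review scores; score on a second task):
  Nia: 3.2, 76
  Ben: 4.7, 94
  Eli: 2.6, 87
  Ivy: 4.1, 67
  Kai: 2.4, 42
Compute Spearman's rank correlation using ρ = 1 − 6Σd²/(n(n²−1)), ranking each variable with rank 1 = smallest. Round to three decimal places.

Ranks of variable 1: 3, 5, 2, 4, 1
Ranks of variable 2: 3, 5, 4, 2, 1
d = r₁ − r₂: 0, 0, -2, 2, 0
d²: 0, 0, 4, 4, 0; Σd² = 8
ρ = 1 − 6·8/(5·24) = 1 − 48/120 = 0.600

0.600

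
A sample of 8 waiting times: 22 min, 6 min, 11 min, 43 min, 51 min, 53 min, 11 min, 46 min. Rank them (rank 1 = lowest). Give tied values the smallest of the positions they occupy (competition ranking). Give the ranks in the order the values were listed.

4, 1, 2, 5, 7, 8, 2, 6

Sorted (ascending): 6, 11, 11, 22, 43, 46, 51, 53
The 2 values of 11 occupy positions 2–3 → each gets rank 2.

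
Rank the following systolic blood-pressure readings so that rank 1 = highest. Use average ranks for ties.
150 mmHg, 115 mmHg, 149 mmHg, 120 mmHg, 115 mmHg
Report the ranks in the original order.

Sorted (descending): 150, 149, 120, 115, 115
The 2 values of 115 occupy positions 4–5 → average rank (4+5)/2 = 4.5.

1, 4.5, 2, 3, 4.5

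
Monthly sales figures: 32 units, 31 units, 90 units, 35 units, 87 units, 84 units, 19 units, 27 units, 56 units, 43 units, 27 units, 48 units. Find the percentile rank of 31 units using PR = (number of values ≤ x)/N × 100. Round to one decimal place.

33.3

N = 12.
Strictly below 31: 3. Equal to 31: 1.
PR = 4/12 × 100 = 33.3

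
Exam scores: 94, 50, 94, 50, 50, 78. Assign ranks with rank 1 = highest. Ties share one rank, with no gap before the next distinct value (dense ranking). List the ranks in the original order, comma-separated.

1, 3, 1, 3, 3, 2

Sorted (descending): 94, 94, 78, 50, 50, 50
The 2 values of 94 share dense rank 1.
The 3 values of 50 share dense rank 3.
Remaining distinct values take the next consecutive integers.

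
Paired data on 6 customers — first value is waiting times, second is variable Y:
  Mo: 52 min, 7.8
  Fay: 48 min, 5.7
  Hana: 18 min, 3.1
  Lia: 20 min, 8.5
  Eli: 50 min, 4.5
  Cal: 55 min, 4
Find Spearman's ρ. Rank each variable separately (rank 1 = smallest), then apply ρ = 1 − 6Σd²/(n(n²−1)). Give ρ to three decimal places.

0.029

Ranks of variable 1: 5, 3, 1, 2, 4, 6
Ranks of variable 2: 5, 4, 1, 6, 3, 2
d = r₁ − r₂: 0, -1, 0, -4, 1, 4
d²: 0, 1, 0, 16, 1, 16; Σd² = 34
ρ = 1 − 6·34/(6·35) = 1 − 204/210 = 0.029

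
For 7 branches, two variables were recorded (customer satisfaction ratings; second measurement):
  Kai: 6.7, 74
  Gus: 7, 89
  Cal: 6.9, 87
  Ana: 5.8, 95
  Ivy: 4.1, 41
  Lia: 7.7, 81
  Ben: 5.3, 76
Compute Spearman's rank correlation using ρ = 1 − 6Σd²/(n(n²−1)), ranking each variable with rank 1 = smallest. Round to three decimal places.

0.464

Ranks of variable 1: 4, 6, 5, 3, 1, 7, 2
Ranks of variable 2: 2, 6, 5, 7, 1, 4, 3
d = r₁ − r₂: 2, 0, 0, -4, 0, 3, -1
d²: 4, 0, 0, 16, 0, 9, 1; Σd² = 30
ρ = 1 − 6·30/(7·48) = 1 − 180/336 = 0.464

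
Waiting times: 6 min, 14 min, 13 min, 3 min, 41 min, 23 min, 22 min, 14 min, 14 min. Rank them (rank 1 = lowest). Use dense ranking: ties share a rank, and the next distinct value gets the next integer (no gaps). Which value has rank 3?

Sorted (ascending): 3, 6, 13, 14, 14, 14, 22, 23, 41
The 3 values of 14 share dense rank 4.
Remaining distinct values take the next consecutive integers.
Rank 3 → value 13.

13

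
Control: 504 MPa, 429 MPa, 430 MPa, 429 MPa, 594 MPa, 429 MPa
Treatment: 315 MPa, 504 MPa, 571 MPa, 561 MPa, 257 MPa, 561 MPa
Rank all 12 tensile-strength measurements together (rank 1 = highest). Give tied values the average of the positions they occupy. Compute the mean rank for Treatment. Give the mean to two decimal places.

6.25

Sorted (descending): 594, 571, 561, 561, 504, 504, 430, 429, 429, 429, 315, 257
The 2 values of 561 occupy positions 3–4 → average rank (3+4)/2 = 3.5.
The 2 values of 504 occupy positions 5–6 → average rank (5+6)/2 = 5.5.
The 3 values of 429 occupy positions 8–10 → average rank 9.
Treatment values → pooled ranks: 315→11, 504→5.5, 571→2, 561→3.5, 257→12, 561→3.5
Mean rank = (11 + 5.5 + 2 + 3.5 + 12 + 3.5) / 6 = 6.25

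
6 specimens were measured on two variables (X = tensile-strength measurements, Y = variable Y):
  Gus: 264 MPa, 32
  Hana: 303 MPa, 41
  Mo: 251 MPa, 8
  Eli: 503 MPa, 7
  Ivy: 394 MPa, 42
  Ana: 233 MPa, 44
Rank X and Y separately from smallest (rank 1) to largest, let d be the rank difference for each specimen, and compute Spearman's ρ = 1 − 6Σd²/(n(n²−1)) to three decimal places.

-0.429

Ranks of variable 1: 3, 4, 2, 6, 5, 1
Ranks of variable 2: 3, 4, 2, 1, 5, 6
d = r₁ − r₂: 0, 0, 0, 5, 0, -5
d²: 0, 0, 0, 25, 0, 25; Σd² = 50
ρ = 1 − 6·50/(6·35) = 1 − 300/210 = -0.429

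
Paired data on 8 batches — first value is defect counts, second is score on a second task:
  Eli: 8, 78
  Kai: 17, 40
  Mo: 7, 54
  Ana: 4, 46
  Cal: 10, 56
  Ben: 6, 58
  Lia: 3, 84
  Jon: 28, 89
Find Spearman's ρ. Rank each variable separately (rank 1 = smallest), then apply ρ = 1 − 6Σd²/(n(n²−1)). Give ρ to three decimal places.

Ranks of variable 1: 5, 7, 4, 2, 6, 3, 1, 8
Ranks of variable 2: 6, 1, 3, 2, 4, 5, 7, 8
d = r₁ − r₂: -1, 6, 1, 0, 2, -2, -6, 0
d²: 1, 36, 1, 0, 4, 4, 36, 0; Σd² = 82
ρ = 1 − 6·82/(8·63) = 1 − 492/504 = 0.024

0.024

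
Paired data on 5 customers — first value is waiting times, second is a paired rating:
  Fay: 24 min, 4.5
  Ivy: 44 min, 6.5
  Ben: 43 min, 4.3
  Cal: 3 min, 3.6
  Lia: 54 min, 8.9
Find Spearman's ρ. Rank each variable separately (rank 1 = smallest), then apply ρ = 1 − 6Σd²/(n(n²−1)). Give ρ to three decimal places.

Ranks of variable 1: 2, 4, 3, 1, 5
Ranks of variable 2: 3, 4, 2, 1, 5
d = r₁ − r₂: -1, 0, 1, 0, 0
d²: 1, 0, 1, 0, 0; Σd² = 2
ρ = 1 − 6·2/(5·24) = 1 − 12/120 = 0.900

0.900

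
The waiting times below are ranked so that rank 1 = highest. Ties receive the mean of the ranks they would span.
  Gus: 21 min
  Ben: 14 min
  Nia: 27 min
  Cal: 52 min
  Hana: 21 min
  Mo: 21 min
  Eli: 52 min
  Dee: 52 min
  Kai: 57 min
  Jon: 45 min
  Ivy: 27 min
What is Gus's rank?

Sorted (descending): 57, 52, 52, 52, 45, 27, 27, 21, 21, 21, 14
The 3 values of 52 occupy positions 2–4 → average rank 3.
The 2 values of 27 occupy positions 6–7 → average rank (6+7)/2 = 6.5.
The 3 values of 21 occupy positions 8–10 → average rank 9.
Gus has value 21 min → rank 9.

9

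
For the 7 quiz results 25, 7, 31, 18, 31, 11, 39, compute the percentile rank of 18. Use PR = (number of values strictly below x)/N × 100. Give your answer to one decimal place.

N = 7.
Strictly below 18: 2. Equal to 18: 1.
PR = 2/7 × 100 = 28.6

28.6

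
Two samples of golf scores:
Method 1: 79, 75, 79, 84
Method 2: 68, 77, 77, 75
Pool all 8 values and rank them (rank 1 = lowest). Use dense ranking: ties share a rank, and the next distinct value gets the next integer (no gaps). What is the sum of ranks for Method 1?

15

Sorted (ascending): 68, 75, 75, 77, 77, 79, 79, 84
The 2 values of 75 share dense rank 2.
The 2 values of 77 share dense rank 3.
The 2 values of 79 share dense rank 4.
Remaining distinct values take the next consecutive integers.
Method 1 values → pooled ranks: 79→4, 75→2, 79→4, 84→5
Rank sum = 4 + 2 + 4 + 5 = 15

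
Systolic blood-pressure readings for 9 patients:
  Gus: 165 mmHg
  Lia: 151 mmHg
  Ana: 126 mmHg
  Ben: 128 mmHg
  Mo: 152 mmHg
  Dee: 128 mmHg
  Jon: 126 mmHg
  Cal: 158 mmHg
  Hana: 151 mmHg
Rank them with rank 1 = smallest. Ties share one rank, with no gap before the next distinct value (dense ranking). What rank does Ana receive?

Sorted (ascending): 126, 126, 128, 128, 151, 151, 152, 158, 165
The 2 values of 126 share dense rank 1.
The 2 values of 128 share dense rank 2.
The 2 values of 151 share dense rank 3.
Remaining distinct values take the next consecutive integers.
Ana has value 126 mmHg → rank 1.

1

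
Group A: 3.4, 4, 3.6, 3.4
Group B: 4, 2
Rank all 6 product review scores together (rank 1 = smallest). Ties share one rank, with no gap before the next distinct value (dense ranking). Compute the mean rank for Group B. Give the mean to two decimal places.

2.50

Sorted (ascending): 2, 3.4, 3.4, 3.6, 4, 4
The 2 values of 3.4 share dense rank 2.
The 2 values of 4 share dense rank 4.
Remaining distinct values take the next consecutive integers.
Group B values → pooled ranks: 4→4, 2→1
Mean rank = (4 + 1) / 2 = 2.50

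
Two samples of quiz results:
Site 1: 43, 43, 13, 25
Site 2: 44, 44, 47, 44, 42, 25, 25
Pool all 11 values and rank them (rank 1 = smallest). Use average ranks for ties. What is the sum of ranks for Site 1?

Sorted (ascending): 13, 25, 25, 25, 42, 43, 43, 44, 44, 44, 47
The 3 values of 25 occupy positions 2–4 → average rank 3.
The 2 values of 43 occupy positions 6–7 → average rank (6+7)/2 = 6.5.
The 3 values of 44 occupy positions 8–10 → average rank 9.
Site 1 values → pooled ranks: 43→6.5, 43→6.5, 13→1, 25→3
Rank sum = 6.5 + 6.5 + 1 + 3 = 17

17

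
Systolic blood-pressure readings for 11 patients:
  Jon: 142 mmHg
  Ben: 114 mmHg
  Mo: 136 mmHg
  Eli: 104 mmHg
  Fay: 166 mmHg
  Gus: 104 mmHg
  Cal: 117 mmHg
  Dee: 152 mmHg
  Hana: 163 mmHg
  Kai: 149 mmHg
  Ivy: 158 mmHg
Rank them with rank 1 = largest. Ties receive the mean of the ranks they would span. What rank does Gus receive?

10.5

Sorted (descending): 166, 163, 158, 152, 149, 142, 136, 117, 114, 104, 104
The 2 values of 104 occupy positions 10–11 → average rank (10+11)/2 = 10.5.
Gus has value 104 mmHg → rank 10.5.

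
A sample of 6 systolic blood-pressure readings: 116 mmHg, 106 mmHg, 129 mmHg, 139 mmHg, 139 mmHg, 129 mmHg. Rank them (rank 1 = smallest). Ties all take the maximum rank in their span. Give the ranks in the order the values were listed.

Sorted (ascending): 106, 116, 129, 129, 139, 139
The 2 values of 129 occupy positions 3–4 → each gets rank 4.
The 2 values of 139 occupy positions 5–6 → each gets rank 6.

2, 1, 4, 6, 6, 4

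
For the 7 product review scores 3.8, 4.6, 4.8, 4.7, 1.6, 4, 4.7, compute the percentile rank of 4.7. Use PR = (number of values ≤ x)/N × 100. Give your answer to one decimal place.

85.7

N = 7.
Strictly below 4.7: 4. Equal to 4.7: 2.
PR = 6/7 × 100 = 85.7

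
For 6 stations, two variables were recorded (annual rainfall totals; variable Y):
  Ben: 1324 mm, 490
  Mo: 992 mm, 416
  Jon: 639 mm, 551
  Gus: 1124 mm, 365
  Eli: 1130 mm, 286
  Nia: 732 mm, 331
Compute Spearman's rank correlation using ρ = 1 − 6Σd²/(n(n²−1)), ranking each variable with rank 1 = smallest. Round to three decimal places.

-0.257

Ranks of variable 1: 6, 3, 1, 4, 5, 2
Ranks of variable 2: 5, 4, 6, 3, 1, 2
d = r₁ − r₂: 1, -1, -5, 1, 4, 0
d²: 1, 1, 25, 1, 16, 0; Σd² = 44
ρ = 1 − 6·44/(6·35) = 1 − 264/210 = -0.257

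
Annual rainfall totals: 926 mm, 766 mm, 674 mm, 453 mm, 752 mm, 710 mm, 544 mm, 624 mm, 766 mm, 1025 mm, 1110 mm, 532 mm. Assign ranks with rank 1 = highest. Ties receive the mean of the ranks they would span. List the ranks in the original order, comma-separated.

3, 4.5, 8, 12, 6, 7, 10, 9, 4.5, 2, 1, 11

Sorted (descending): 1110, 1025, 926, 766, 766, 752, 710, 674, 624, 544, 532, 453
The 2 values of 766 occupy positions 4–5 → average rank (4+5)/2 = 4.5.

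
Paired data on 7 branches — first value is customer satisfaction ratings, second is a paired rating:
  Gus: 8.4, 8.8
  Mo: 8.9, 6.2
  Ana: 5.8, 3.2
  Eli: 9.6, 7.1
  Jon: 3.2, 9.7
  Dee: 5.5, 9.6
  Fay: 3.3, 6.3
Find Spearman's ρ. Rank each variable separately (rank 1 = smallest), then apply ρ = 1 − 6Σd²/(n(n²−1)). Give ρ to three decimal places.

-0.429

Ranks of variable 1: 5, 6, 4, 7, 1, 3, 2
Ranks of variable 2: 5, 2, 1, 4, 7, 6, 3
d = r₁ − r₂: 0, 4, 3, 3, -6, -3, -1
d²: 0, 16, 9, 9, 36, 9, 1; Σd² = 80
ρ = 1 − 6·80/(7·48) = 1 − 480/336 = -0.429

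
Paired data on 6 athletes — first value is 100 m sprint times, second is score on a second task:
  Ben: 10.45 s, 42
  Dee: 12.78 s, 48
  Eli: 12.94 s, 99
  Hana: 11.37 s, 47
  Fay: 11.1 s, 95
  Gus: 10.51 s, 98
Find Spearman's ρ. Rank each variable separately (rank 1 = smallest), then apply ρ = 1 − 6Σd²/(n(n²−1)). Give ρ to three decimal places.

Ranks of variable 1: 1, 5, 6, 4, 3, 2
Ranks of variable 2: 1, 3, 6, 2, 4, 5
d = r₁ − r₂: 0, 2, 0, 2, -1, -3
d²: 0, 4, 0, 4, 1, 9; Σd² = 18
ρ = 1 − 6·18/(6·35) = 1 − 108/210 = 0.486

0.486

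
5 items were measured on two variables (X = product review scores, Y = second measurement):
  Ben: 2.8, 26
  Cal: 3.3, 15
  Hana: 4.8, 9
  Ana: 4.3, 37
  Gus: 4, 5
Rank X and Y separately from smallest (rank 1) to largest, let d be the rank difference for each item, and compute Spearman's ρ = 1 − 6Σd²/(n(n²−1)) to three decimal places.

-0.200

Ranks of variable 1: 1, 2, 5, 4, 3
Ranks of variable 2: 4, 3, 2, 5, 1
d = r₁ − r₂: -3, -1, 3, -1, 2
d²: 9, 1, 9, 1, 4; Σd² = 24
ρ = 1 − 6·24/(5·24) = 1 − 144/120 = -0.200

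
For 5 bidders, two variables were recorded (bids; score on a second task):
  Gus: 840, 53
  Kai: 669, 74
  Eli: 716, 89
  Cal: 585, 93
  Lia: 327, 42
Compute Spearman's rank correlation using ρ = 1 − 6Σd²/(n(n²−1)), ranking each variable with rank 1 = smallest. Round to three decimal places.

0.100

Ranks of variable 1: 5, 3, 4, 2, 1
Ranks of variable 2: 2, 3, 4, 5, 1
d = r₁ − r₂: 3, 0, 0, -3, 0
d²: 9, 0, 0, 9, 0; Σd² = 18
ρ = 1 − 6·18/(5·24) = 1 − 108/120 = 0.100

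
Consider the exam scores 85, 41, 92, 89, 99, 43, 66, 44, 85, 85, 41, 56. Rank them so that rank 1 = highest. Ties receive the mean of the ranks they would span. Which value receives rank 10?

Sorted (descending): 99, 92, 89, 85, 85, 85, 66, 56, 44, 43, 41, 41
The 3 values of 85 occupy positions 4–6 → average rank 5.
The 2 values of 41 occupy positions 11–12 → average rank (11+12)/2 = 11.5.
Rank 10 → value 43.

43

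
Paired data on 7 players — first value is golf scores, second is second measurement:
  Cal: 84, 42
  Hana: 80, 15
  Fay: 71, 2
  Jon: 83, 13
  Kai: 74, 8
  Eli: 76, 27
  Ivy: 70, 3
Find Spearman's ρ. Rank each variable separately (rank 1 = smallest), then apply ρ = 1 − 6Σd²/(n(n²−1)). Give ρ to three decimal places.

Ranks of variable 1: 7, 5, 2, 6, 3, 4, 1
Ranks of variable 2: 7, 5, 1, 4, 3, 6, 2
d = r₁ − r₂: 0, 0, 1, 2, 0, -2, -1
d²: 0, 0, 1, 4, 0, 4, 1; Σd² = 10
ρ = 1 − 6·10/(7·48) = 1 − 60/336 = 0.821

0.821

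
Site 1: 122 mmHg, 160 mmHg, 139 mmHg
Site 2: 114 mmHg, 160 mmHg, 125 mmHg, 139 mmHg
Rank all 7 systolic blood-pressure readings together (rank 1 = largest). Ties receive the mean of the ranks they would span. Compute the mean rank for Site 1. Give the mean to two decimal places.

3.67

Sorted (descending): 160, 160, 139, 139, 125, 122, 114
The 2 values of 160 occupy positions 1–2 → average rank (1+2)/2 = 1.5.
The 2 values of 139 occupy positions 3–4 → average rank (3+4)/2 = 3.5.
Site 1 values → pooled ranks: 122→6, 160→1.5, 139→3.5
Mean rank = (6 + 1.5 + 3.5) / 3 = 3.67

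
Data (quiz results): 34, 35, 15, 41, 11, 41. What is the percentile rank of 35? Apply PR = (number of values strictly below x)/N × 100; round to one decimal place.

N = 6.
Strictly below 35: 3. Equal to 35: 1.
PR = 3/6 × 100 = 50.0

50.0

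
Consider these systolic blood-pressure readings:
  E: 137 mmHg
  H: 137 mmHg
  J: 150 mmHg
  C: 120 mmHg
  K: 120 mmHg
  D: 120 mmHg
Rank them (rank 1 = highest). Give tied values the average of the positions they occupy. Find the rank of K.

Sorted (descending): 150, 137, 137, 120, 120, 120
The 2 values of 137 occupy positions 2–3 → average rank (2+3)/2 = 2.5.
The 3 values of 120 occupy positions 4–6 → average rank 5.
K has value 120 mmHg → rank 5.

5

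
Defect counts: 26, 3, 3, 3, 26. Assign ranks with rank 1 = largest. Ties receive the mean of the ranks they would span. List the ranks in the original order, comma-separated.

1.5, 4, 4, 4, 1.5

Sorted (descending): 26, 26, 3, 3, 3
The 2 values of 26 occupy positions 1–2 → average rank (1+2)/2 = 1.5.
The 3 values of 3 occupy positions 3–5 → average rank 4.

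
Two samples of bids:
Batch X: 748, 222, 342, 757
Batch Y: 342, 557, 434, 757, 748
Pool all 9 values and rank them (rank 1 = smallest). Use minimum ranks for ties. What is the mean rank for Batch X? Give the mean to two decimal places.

Sorted (ascending): 222, 342, 342, 434, 557, 748, 748, 757, 757
The 2 values of 342 occupy positions 2–3 → each gets rank 2.
The 2 values of 748 occupy positions 6–7 → each gets rank 6.
The 2 values of 757 occupy positions 8–9 → each gets rank 8.
Batch X values → pooled ranks: 748→6, 222→1, 342→2, 757→8
Mean rank = (6 + 1 + 2 + 8) / 4 = 4.25

4.25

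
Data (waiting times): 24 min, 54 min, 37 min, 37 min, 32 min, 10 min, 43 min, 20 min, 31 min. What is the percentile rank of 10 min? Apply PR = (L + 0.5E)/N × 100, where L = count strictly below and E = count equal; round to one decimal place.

N = 9.
Strictly below 10: 0. Equal to 10: 1.
PR = (0 + 0.5·1)/9 × 100 = 5.6

5.6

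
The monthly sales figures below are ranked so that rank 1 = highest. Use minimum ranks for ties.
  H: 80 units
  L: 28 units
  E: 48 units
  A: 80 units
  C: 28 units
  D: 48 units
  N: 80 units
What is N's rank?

1

Sorted (descending): 80, 80, 80, 48, 48, 28, 28
The 3 values of 80 occupy positions 1–3 → each gets rank 1.
The 2 values of 48 occupy positions 4–5 → each gets rank 4.
The 2 values of 28 occupy positions 6–7 → each gets rank 6.
N has value 80 units → rank 1.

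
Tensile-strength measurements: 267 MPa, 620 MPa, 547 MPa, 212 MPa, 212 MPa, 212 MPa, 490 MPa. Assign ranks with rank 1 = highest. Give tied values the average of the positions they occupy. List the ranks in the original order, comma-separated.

4, 1, 2, 6, 6, 6, 3

Sorted (descending): 620, 547, 490, 267, 212, 212, 212
The 3 values of 212 occupy positions 5–7 → average rank 6.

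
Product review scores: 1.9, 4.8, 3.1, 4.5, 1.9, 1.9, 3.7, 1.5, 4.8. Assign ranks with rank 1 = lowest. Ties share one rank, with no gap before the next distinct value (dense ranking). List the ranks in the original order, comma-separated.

Sorted (ascending): 1.5, 1.9, 1.9, 1.9, 3.1, 3.7, 4.5, 4.8, 4.8
The 3 values of 1.9 share dense rank 2.
The 2 values of 4.8 share dense rank 6.
Remaining distinct values take the next consecutive integers.

2, 6, 3, 5, 2, 2, 4, 1, 6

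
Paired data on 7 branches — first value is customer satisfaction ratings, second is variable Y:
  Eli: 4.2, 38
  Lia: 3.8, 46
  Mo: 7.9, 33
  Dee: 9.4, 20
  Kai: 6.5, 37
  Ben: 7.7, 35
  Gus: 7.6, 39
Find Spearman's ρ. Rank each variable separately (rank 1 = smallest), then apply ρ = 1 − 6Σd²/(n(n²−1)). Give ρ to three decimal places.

-0.893

Ranks of variable 1: 2, 1, 6, 7, 3, 5, 4
Ranks of variable 2: 5, 7, 2, 1, 4, 3, 6
d = r₁ − r₂: -3, -6, 4, 6, -1, 2, -2
d²: 9, 36, 16, 36, 1, 4, 4; Σd² = 106
ρ = 1 − 6·106/(7·48) = 1 − 636/336 = -0.893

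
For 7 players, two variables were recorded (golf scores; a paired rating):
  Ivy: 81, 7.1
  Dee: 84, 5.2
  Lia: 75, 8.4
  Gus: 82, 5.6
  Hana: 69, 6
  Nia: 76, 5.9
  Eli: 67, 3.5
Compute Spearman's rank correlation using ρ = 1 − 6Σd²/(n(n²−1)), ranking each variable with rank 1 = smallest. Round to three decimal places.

Ranks of variable 1: 5, 7, 3, 6, 2, 4, 1
Ranks of variable 2: 6, 2, 7, 3, 5, 4, 1
d = r₁ − r₂: -1, 5, -4, 3, -3, 0, 0
d²: 1, 25, 16, 9, 9, 0, 0; Σd² = 60
ρ = 1 − 6·60/(7·48) = 1 − 360/336 = -0.071

-0.071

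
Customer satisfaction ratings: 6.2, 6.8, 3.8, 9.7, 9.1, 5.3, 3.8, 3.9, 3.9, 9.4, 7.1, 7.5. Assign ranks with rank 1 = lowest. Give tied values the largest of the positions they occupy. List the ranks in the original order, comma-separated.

6, 7, 2, 12, 10, 5, 2, 4, 4, 11, 8, 9

Sorted (ascending): 3.8, 3.8, 3.9, 3.9, 5.3, 6.2, 6.8, 7.1, 7.5, 9.1, 9.4, 9.7
The 2 values of 3.8 occupy positions 1–2 → each gets rank 2.
The 2 values of 3.9 occupy positions 3–4 → each gets rank 4.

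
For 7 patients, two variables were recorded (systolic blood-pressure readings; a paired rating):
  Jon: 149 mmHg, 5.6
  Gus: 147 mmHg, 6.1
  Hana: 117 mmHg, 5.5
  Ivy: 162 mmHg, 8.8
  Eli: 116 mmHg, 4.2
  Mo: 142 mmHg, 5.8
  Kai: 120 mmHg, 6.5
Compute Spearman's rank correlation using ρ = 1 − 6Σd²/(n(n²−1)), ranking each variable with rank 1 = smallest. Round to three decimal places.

Ranks of variable 1: 6, 5, 2, 7, 1, 4, 3
Ranks of variable 2: 3, 5, 2, 7, 1, 4, 6
d = r₁ − r₂: 3, 0, 0, 0, 0, 0, -3
d²: 9, 0, 0, 0, 0, 0, 9; Σd² = 18
ρ = 1 − 6·18/(7·48) = 1 − 108/336 = 0.679

0.679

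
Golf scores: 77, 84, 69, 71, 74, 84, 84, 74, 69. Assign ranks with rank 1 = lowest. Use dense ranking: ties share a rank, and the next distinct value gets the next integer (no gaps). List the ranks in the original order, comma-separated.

4, 5, 1, 2, 3, 5, 5, 3, 1

Sorted (ascending): 69, 69, 71, 74, 74, 77, 84, 84, 84
The 2 values of 69 share dense rank 1.
The 2 values of 74 share dense rank 3.
The 3 values of 84 share dense rank 5.
Remaining distinct values take the next consecutive integers.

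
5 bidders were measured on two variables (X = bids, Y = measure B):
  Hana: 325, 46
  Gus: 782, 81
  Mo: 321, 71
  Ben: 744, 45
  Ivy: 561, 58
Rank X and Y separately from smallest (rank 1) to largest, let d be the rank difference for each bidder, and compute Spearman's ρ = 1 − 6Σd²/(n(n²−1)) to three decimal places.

Ranks of variable 1: 2, 5, 1, 4, 3
Ranks of variable 2: 2, 5, 4, 1, 3
d = r₁ − r₂: 0, 0, -3, 3, 0
d²: 0, 0, 9, 9, 0; Σd² = 18
ρ = 1 − 6·18/(5·24) = 1 − 108/120 = 0.100

0.100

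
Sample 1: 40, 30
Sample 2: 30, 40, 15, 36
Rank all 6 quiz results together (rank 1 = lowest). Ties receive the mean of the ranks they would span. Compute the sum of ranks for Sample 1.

8

Sorted (ascending): 15, 30, 30, 36, 40, 40
The 2 values of 30 occupy positions 2–3 → average rank (2+3)/2 = 2.5.
The 2 values of 40 occupy positions 5–6 → average rank (5+6)/2 = 5.5.
Sample 1 values → pooled ranks: 40→5.5, 30→2.5
Rank sum = 5.5 + 2.5 = 8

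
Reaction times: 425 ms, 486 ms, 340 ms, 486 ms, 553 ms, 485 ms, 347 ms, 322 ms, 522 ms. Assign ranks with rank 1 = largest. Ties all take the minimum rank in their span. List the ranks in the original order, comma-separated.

6, 3, 8, 3, 1, 5, 7, 9, 2

Sorted (descending): 553, 522, 486, 486, 485, 425, 347, 340, 322
The 2 values of 486 occupy positions 3–4 → each gets rank 3.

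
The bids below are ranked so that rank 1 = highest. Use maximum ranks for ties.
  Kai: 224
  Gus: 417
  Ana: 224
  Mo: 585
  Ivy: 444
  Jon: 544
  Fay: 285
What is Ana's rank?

Sorted (descending): 585, 544, 444, 417, 285, 224, 224
The 2 values of 224 occupy positions 6–7 → each gets rank 7.
Ana has value 224 → rank 7.

7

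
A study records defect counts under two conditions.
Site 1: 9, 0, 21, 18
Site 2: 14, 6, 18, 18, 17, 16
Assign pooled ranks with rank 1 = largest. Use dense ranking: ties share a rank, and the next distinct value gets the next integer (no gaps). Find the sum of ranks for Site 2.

23

Sorted (descending): 21, 18, 18, 18, 17, 16, 14, 9, 6, 0
The 3 values of 18 share dense rank 2.
Remaining distinct values take the next consecutive integers.
Site 2 values → pooled ranks: 14→5, 6→7, 18→2, 18→2, 17→3, 16→4
Rank sum = 5 + 7 + 2 + 2 + 3 + 4 = 23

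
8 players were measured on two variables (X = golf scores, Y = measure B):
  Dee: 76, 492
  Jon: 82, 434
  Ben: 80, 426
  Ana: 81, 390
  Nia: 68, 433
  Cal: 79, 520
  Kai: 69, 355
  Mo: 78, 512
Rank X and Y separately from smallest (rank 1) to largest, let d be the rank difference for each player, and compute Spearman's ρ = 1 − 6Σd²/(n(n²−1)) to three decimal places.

0.048

Ranks of variable 1: 3, 8, 6, 7, 1, 5, 2, 4
Ranks of variable 2: 6, 5, 3, 2, 4, 8, 1, 7
d = r₁ − r₂: -3, 3, 3, 5, -3, -3, 1, -3
d²: 9, 9, 9, 25, 9, 9, 1, 9; Σd² = 80
ρ = 1 − 6·80/(8·63) = 1 − 480/504 = 0.048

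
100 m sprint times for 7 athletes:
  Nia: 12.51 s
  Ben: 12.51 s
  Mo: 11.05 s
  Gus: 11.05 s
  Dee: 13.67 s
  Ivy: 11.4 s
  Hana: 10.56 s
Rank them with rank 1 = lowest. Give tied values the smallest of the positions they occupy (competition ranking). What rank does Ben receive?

Sorted (ascending): 10.56, 11.05, 11.05, 11.4, 12.51, 12.51, 13.67
The 2 values of 11.05 occupy positions 2–3 → each gets rank 2.
The 2 values of 12.51 occupy positions 5–6 → each gets rank 5.
Ben has value 12.51 s → rank 5.

5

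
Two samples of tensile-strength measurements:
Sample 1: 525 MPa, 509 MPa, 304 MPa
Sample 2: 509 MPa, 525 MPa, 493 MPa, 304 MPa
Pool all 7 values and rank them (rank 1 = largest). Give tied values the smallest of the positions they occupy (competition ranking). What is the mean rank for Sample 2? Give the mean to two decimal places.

3.75

Sorted (descending): 525, 525, 509, 509, 493, 304, 304
The 2 values of 525 occupy positions 1–2 → each gets rank 1.
The 2 values of 509 occupy positions 3–4 → each gets rank 3.
The 2 values of 304 occupy positions 6–7 → each gets rank 6.
Sample 2 values → pooled ranks: 509→3, 525→1, 493→5, 304→6
Mean rank = (3 + 1 + 5 + 6) / 4 = 3.75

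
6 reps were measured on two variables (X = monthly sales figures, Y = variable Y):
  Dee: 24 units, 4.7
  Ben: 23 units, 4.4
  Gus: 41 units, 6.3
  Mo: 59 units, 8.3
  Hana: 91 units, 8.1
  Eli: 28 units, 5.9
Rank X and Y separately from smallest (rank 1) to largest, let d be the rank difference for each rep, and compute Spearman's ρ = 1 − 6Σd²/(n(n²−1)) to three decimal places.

Ranks of variable 1: 2, 1, 4, 5, 6, 3
Ranks of variable 2: 2, 1, 4, 6, 5, 3
d = r₁ − r₂: 0, 0, 0, -1, 1, 0
d²: 0, 0, 0, 1, 1, 0; Σd² = 2
ρ = 1 − 6·2/(6·35) = 1 − 12/210 = 0.943

0.943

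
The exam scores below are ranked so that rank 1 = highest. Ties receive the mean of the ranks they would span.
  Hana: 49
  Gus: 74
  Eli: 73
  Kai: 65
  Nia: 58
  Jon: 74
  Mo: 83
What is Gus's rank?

2.5

Sorted (descending): 83, 74, 74, 73, 65, 58, 49
The 2 values of 74 occupy positions 2–3 → average rank (2+3)/2 = 2.5.
Gus has value 74 → rank 2.5.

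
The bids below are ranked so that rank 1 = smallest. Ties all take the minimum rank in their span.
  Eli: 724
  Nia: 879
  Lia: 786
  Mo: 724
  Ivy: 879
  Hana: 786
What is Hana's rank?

3

Sorted (ascending): 724, 724, 786, 786, 879, 879
The 2 values of 724 occupy positions 1–2 → each gets rank 1.
The 2 values of 786 occupy positions 3–4 → each gets rank 3.
The 2 values of 879 occupy positions 5–6 → each gets rank 5.
Hana has value 786 → rank 3.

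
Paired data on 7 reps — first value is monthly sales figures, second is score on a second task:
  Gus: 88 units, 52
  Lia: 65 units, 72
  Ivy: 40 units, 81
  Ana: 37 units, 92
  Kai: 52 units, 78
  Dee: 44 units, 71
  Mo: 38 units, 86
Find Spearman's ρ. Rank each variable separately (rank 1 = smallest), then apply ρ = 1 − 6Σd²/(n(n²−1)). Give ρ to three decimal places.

Ranks of variable 1: 7, 6, 3, 1, 5, 4, 2
Ranks of variable 2: 1, 3, 5, 7, 4, 2, 6
d = r₁ − r₂: 6, 3, -2, -6, 1, 2, -4
d²: 36, 9, 4, 36, 1, 4, 16; Σd² = 106
ρ = 1 − 6·106/(7·48) = 1 − 636/336 = -0.893

-0.893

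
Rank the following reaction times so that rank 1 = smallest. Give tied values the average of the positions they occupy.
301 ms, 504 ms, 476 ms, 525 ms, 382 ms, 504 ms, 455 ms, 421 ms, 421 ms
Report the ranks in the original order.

1, 7.5, 6, 9, 2, 7.5, 5, 3.5, 3.5

Sorted (ascending): 301, 382, 421, 421, 455, 476, 504, 504, 525
The 2 values of 421 occupy positions 3–4 → average rank (3+4)/2 = 3.5.
The 2 values of 504 occupy positions 7–8 → average rank (7+8)/2 = 7.5.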